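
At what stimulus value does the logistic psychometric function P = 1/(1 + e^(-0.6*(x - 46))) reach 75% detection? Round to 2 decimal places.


At P = 0.75: 0.75 = 1/(1 + e^(-k*(x-x0)))
Solving: e^(-k*(x-x0)) = 1/3
x = x0 + ln(3)/k
ln(3) = 1.0986
x = 46 + 1.0986/0.6
= 46 + 1.831
= 47.83


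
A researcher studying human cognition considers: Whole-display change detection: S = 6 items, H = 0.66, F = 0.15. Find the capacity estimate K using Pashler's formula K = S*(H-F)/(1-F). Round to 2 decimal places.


K = S * (H - F) / (1 - F)
H - F = 0.51
1 - F = 0.85
K = 6 * 0.51 / 0.85
= 3.60


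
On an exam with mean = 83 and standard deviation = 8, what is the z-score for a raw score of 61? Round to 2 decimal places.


z = (X - mu) / sigma
= (61 - 83) / 8
= -22 / 8
= -2.75


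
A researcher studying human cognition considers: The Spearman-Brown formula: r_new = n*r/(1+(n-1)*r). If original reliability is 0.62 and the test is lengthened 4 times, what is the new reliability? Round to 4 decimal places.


r_new = n*r / (1 + (n-1)*r)
Numerator = 4 * 0.62 = 2.48
Denominator = 1 + 3 * 0.62 = 2.86
r_new = 2.48 / 2.86
= 0.8671


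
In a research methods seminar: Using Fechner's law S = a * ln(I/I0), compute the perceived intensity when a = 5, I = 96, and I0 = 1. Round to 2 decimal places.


S = 5 * ln(96/1)
I/I0 = 96.0
ln(96.0) = 4.5643
S = 5 * 4.5643
= 22.82


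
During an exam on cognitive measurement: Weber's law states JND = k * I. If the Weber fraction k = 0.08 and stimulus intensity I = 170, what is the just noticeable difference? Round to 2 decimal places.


JND = k * I
JND = 0.08 * 170
= 13.60


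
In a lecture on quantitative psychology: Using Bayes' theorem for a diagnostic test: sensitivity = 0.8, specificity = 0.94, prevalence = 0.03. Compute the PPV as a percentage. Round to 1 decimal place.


PPV = (sens * prev) / (sens * prev + (1-spec) * (1-prev))
Numerator = 0.8 * 0.03 = 0.024
P(positive and no disease) = (1 - spec) * (1 - prev) = (1 - 0.94) * (1 - 0.03) = 0.0582
Denominator = 0.024 + 0.0582 = 0.0822
PPV = 0.024 / 0.0822 = 0.291971
As percentage = 29.2


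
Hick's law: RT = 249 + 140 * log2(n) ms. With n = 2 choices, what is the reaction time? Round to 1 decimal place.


RT = 249 + 140 * log2(2)
log2(2) = 1.0
RT = 249 + 140 * 1.0
= 249 + 140.0
= 389.0 ms


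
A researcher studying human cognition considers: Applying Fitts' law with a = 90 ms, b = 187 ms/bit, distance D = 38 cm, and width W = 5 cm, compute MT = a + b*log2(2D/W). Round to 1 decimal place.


MT = 90 + 187 * log2(2*38/5)
2D/W = 15.2
log2(15.2) = 3.926
MT = 90 + 187 * 3.926
= 824.2 ms


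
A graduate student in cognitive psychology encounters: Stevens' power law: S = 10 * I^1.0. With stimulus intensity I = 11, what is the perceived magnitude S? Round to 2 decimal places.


S = 10 * 11^1.0
11^1.0 = 11.0
S = 10 * 11.0
= 110.00


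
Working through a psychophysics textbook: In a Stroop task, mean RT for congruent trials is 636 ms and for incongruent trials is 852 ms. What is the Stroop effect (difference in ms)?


Stroop effect = RT(incongruent) - RT(congruent)
= 852 - 636
= 216 ms


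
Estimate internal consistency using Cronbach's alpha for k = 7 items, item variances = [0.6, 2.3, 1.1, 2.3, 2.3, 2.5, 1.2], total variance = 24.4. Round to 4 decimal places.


alpha = (k/(k-1)) * (1 - sum(s_i^2)/s_total^2)
sum(item variances) = 12.3
k/(k-1) = 7/6 = 1.166667
1 - 12.3/24.4 = 1 - 0.504098 = 0.495902
alpha = 1.166667 * 0.495902
= 0.5786


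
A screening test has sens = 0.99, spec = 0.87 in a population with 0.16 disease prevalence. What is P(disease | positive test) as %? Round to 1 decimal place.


PPV = (sens * prev) / (sens * prev + (1-spec) * (1-prev))
Numerator = 0.99 * 0.16 = 0.1584
P(positive and no disease) = (1 - spec) * (1 - prev) = (1 - 0.87) * (1 - 0.16) = 0.1092
Denominator = 0.1584 + 0.1092 = 0.2676
PPV = 0.1584 / 0.2676 = 0.591928
As percentage = 59.2


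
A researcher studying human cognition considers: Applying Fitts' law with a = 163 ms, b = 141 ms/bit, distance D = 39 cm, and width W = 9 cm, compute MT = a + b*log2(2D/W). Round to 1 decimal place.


MT = 163 + 141 * log2(2*39/9)
2D/W = 8.666667
log2(8.666667) = 3.1155
MT = 163 + 141 * 3.1155
= 602.3 ms


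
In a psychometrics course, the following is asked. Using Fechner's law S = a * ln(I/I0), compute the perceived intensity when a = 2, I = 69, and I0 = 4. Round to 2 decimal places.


S = 2 * ln(69/4)
I/I0 = 17.25
ln(17.25) = 2.8478
S = 2 * 2.8478
= 5.70


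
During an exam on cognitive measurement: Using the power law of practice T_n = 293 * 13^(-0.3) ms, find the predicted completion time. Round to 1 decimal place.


T_n = 293 * 13^(-0.3)
13^(-0.3) = 0.463252
T_n = 293 * 0.463252
= 135.7 ms


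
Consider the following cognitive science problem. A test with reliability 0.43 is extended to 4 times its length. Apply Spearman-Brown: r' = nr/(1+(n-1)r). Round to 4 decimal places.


r_new = n*r / (1 + (n-1)*r)
Numerator = 4 * 0.43 = 1.72
Denominator = 1 + 3 * 0.43 = 2.29
r_new = 1.72 / 2.29
= 0.7511


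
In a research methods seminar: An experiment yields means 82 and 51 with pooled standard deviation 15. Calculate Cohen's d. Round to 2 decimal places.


Cohen's d = (M1 - M2) / S_pooled
= (82 - 51) / 15
= 31 / 15
= 2.07


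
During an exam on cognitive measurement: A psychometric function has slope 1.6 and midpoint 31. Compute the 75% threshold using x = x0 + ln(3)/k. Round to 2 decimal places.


At P = 0.75: 0.75 = 1/(1 + e^(-k*(x-x0)))
Solving: e^(-k*(x-x0)) = 1/3
x = x0 + ln(3)/k
ln(3) = 1.0986
x = 31 + 1.0986/1.6
= 31 + 0.6866
= 31.69


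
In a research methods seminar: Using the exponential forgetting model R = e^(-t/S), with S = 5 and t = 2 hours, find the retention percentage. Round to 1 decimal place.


R = e^(-t/S)
-t/S = -2/5 = -0.4
R = e^(-0.4) = 0.67032
Percentage = 0.67032 * 100
= 67.0


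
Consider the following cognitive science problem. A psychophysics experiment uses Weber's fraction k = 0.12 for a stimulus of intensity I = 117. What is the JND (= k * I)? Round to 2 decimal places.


JND = k * I
JND = 0.12 * 117
= 14.04


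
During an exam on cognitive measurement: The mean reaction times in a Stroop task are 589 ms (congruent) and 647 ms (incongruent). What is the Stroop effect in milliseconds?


Stroop effect = RT(incongruent) - RT(congruent)
= 647 - 589
= 58 ms


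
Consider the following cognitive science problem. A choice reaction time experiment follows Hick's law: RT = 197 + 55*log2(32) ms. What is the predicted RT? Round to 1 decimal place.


RT = 197 + 55 * log2(32)
log2(32) = 5.0
RT = 197 + 55 * 5.0
= 197 + 275.0
= 472.0 ms


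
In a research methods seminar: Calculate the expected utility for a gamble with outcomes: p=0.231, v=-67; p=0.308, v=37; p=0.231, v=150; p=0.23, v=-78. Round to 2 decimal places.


EU = sum(p_i * v_i)
0.231 * -67 = -15.477
0.308 * 37 = 11.396
0.231 * 150 = 34.65
0.23 * -78 = -17.94
EU = -15.477 + 11.396 + 34.65 + -17.94
= 12.63


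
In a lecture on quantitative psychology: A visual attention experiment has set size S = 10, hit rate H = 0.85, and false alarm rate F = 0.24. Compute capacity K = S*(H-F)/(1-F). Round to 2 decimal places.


K = S * (H - F) / (1 - F)
H - F = 0.61
1 - F = 0.76
K = 10 * 0.61 / 0.76
= 8.03


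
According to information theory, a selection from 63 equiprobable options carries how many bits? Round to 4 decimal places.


H = log2(n)
H = log2(63)
= 5.9773


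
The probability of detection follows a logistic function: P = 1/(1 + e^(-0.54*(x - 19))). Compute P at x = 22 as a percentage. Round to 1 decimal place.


P(x) = 1/(1 + e^(-0.54*(22 - 19)))
Exponent = -0.54 * 3 = -1.62
e^(-1.62) = 0.197899
P = 1/(1 + 0.197899) = 0.834795
Percentage = 83.5


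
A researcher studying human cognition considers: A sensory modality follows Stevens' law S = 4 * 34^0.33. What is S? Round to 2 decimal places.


S = 4 * 34^0.33
34^0.33 = 3.2018
S = 4 * 3.2018
= 12.81


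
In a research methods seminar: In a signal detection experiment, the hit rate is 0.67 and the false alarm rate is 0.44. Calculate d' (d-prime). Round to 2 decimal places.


d' = z(HR) - z(FAR)
z(0.67) = 0.4399
z(0.44) = -0.151
d' = 0.4399 - -0.151
= 0.59


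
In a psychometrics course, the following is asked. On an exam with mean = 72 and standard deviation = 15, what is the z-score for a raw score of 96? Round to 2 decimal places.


z = (X - mu) / sigma
= (96 - 72) / 15
= 24 / 15
= 1.60


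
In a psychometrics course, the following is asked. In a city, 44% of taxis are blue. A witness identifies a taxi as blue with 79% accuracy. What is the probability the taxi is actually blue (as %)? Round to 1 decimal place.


P(blue | says blue) = P(says blue | blue)*P(blue) / [P(says blue | blue)*P(blue) + P(says blue | not blue)*P(not blue)]
Numerator = 0.79 * 0.44 = 0.3476
False identification = 0.21 * 0.56 = 0.1176
P = 0.3476 / (0.3476 + 0.1176)
= 0.3476 / 0.4652
As percentage = 74.7


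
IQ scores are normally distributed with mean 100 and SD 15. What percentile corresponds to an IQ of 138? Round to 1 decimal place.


z = (IQ - mean) / SD
z = (138 - 100) / 15 = 2.5333
Percentile = Phi(2.5333) * 100
Phi(2.5333) = 0.99435
= 99.4


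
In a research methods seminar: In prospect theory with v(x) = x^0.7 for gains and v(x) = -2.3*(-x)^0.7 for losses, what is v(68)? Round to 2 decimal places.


Since x = 68 >= 0, use v(x) = x^0.7
68^0.7 = 19.1759
v(68) = 19.18


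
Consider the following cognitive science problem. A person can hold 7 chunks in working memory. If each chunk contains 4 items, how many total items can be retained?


Total items = chunks * items_per_chunk
= 7 * 4
= 28


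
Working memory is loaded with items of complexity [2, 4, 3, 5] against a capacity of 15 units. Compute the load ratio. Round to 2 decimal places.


Total complexity = 2 + 4 + 3 + 5 = 14
Load = total / capacity = 14 / 15
= 0.93


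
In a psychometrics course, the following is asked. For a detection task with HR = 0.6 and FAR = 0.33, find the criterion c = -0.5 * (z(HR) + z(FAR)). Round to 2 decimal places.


c = -0.5 * (z(HR) + z(FAR))
z(0.6) = 0.2533
z(0.33) = -0.4399
c = -0.5 * (0.2533 + -0.4399)
= -0.5 * -0.1866
= 0.09


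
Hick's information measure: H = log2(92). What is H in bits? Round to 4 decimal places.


H = log2(n)
H = log2(92)
= 6.5236


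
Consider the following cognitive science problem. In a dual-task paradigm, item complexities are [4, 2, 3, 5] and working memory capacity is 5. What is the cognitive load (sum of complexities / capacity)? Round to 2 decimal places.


Total complexity = 4 + 2 + 3 + 5 = 14
Load = total / capacity = 14 / 5
= 2.80


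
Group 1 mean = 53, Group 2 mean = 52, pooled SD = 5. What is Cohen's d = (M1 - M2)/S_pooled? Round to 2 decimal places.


Cohen's d = (M1 - M2) / S_pooled
= (53 - 52) / 5
= 1 / 5
= 0.20


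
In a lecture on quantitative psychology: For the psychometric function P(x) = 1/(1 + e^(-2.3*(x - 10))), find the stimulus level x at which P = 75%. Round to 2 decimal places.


At P = 0.75: 0.75 = 1/(1 + e^(-k*(x-x0)))
Solving: e^(-k*(x-x0)) = 1/3
x = x0 + ln(3)/k
ln(3) = 1.0986
x = 10 + 1.0986/2.3
= 10 + 0.4777
= 10.48


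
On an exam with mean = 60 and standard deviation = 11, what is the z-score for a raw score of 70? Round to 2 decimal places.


z = (X - mu) / sigma
= (70 - 60) / 11
= 10 / 11
= 0.91


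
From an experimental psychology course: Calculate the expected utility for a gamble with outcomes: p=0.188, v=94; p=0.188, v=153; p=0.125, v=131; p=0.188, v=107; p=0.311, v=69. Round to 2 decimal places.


EU = sum(p_i * v_i)
0.188 * 94 = 17.672
0.188 * 153 = 28.764
0.125 * 131 = 16.375
0.188 * 107 = 20.116
0.311 * 69 = 21.459
EU = 17.672 + 28.764 + 16.375 + 20.116 + 21.459
= 104.39


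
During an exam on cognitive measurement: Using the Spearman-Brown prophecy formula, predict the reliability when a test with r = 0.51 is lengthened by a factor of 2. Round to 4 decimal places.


r_new = n*r / (1 + (n-1)*r)
Numerator = 2 * 0.51 = 1.02
Denominator = 1 + 1 * 0.51 = 1.51
r_new = 1.02 / 1.51
= 0.6755


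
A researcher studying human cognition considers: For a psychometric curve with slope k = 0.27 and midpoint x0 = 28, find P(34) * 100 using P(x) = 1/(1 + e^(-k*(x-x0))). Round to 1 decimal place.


P(x) = 1/(1 + e^(-0.27*(34 - 28)))
Exponent = -0.27 * 6 = -1.62
e^(-1.62) = 0.197899
P = 1/(1 + 0.197899) = 0.834795
Percentage = 83.5


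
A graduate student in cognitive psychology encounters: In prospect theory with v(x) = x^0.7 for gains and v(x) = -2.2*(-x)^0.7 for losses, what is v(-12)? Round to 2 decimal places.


Since x = -12 < 0, use v(x) = -lambda*(-x)^alpha
(-x) = 12
12^0.7 = 5.6941
v(-12) = -2.2 * 5.6941
= -12.53


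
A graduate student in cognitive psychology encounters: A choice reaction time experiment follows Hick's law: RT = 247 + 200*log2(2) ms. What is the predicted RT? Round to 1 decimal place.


RT = 247 + 200 * log2(2)
log2(2) = 1.0
RT = 247 + 200 * 1.0
= 247 + 200.0
= 447.0 ms


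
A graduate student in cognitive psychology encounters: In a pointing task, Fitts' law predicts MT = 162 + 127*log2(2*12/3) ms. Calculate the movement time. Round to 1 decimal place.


MT = 162 + 127 * log2(2*12/3)
2D/W = 8.0
log2(8.0) = 3.0
MT = 162 + 127 * 3.0
= 543.0 ms


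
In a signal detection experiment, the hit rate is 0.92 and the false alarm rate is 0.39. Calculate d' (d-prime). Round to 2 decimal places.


d' = z(HR) - z(FAR)
z(0.92) = 1.4051
z(0.39) = -0.2793
d' = 1.4051 - -0.2793
= 1.68


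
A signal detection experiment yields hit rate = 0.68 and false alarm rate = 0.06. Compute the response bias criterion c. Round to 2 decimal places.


c = -0.5 * (z(HR) + z(FAR))
z(0.68) = 0.4677
z(0.06) = -1.5548
c = -0.5 * (0.4677 + -1.5548)
= -0.5 * -1.0871
= 0.54


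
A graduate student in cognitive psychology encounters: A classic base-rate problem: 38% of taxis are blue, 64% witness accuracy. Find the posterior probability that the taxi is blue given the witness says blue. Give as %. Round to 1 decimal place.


P(blue | says blue) = P(says blue | blue)*P(blue) / [P(says blue | blue)*P(blue) + P(says blue | not blue)*P(not blue)]
Numerator = 0.64 * 0.38 = 0.2432
False identification = 0.36 * 0.62 = 0.2232
P = 0.2432 / (0.2432 + 0.2232)
= 0.2432 / 0.4664
As percentage = 52.1


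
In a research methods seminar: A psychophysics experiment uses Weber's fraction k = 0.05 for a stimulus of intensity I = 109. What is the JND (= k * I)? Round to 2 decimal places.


JND = k * I
JND = 0.05 * 109
= 5.45


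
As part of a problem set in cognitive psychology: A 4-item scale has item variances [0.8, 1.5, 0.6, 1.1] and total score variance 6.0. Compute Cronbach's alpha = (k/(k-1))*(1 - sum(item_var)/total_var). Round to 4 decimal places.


alpha = (k/(k-1)) * (1 - sum(s_i^2)/s_total^2)
sum(item variances) = 4.0
k/(k-1) = 4/3 = 1.333333
1 - 4.0/6.0 = 1 - 0.666667 = 0.333333
alpha = 1.333333 * 0.333333
= 0.4444


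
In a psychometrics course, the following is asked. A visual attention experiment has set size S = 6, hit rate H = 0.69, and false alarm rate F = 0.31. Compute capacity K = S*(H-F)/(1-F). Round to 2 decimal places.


K = S * (H - F) / (1 - F)
H - F = 0.38
1 - F = 0.69
K = 6 * 0.38 / 0.69
= 3.30


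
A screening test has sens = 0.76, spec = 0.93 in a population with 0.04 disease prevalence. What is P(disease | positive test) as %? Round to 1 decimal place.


PPV = (sens * prev) / (sens * prev + (1-spec) * (1-prev))
Numerator = 0.76 * 0.04 = 0.0304
P(positive and no disease) = (1 - spec) * (1 - prev) = (1 - 0.93) * (1 - 0.04) = 0.0672
Denominator = 0.0304 + 0.0672 = 0.0976
PPV = 0.0304 / 0.0976 = 0.311475
As percentage = 31.1


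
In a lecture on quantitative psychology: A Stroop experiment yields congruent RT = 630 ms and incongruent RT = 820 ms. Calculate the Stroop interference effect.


Stroop effect = RT(incongruent) - RT(congruent)
= 820 - 630
= 190 ms


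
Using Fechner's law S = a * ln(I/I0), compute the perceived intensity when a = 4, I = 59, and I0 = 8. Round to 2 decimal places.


S = 4 * ln(59/8)
I/I0 = 7.375
ln(7.375) = 1.9981
S = 4 * 1.9981
= 7.99


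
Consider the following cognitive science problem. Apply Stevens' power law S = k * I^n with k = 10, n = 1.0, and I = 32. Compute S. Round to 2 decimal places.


S = 10 * 32^1.0
32^1.0 = 32.0
S = 10 * 32.0
= 320.00


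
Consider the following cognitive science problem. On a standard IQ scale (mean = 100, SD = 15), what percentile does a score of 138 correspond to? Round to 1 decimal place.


z = (IQ - mean) / SD
z = (138 - 100) / 15 = 2.5333
Percentile = Phi(2.5333) * 100
Phi(2.5333) = 0.99435
= 99.4


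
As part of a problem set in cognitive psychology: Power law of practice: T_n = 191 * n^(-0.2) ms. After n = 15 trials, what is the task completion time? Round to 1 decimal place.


T_n = 191 * 15^(-0.2)
15^(-0.2) = 0.581811
T_n = 191 * 0.581811
= 111.1 ms


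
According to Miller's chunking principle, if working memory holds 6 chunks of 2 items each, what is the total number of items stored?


Total items = chunks * items_per_chunk
= 6 * 2
= 12


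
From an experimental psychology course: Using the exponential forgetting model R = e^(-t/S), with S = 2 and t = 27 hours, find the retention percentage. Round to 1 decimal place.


R = e^(-t/S)
-t/S = -27/2 = -13.5
R = e^(-13.5) = 1e-06
Percentage = 1e-06 * 100
= 0.0


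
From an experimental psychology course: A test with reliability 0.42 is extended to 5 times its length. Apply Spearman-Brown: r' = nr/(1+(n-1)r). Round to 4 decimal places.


r_new = n*r / (1 + (n-1)*r)
Numerator = 5 * 0.42 = 2.1
Denominator = 1 + 4 * 0.42 = 2.68
r_new = 2.1 / 2.68
= 0.7836


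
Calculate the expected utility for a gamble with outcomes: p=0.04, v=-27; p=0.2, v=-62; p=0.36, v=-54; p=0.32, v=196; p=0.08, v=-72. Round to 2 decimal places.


EU = sum(p_i * v_i)
0.04 * -27 = -1.08
0.2 * -62 = -12.4
0.36 * -54 = -19.44
0.32 * 196 = 62.72
0.08 * -72 = -5.76
EU = -1.08 + -12.4 + -19.44 + 62.72 + -5.76
= 24.04


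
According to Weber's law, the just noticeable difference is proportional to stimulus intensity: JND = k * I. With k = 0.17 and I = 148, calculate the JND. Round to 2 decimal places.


JND = k * I
JND = 0.17 * 148
= 25.16


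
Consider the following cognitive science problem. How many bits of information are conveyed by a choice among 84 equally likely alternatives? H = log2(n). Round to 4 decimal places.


H = log2(n)
H = log2(84)
= 6.3923


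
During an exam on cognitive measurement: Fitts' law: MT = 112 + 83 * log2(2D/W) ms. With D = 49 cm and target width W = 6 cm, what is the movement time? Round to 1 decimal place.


MT = 112 + 83 * log2(2*49/6)
2D/W = 16.333333
log2(16.333333) = 4.0297
MT = 112 + 83 * 4.0297
= 446.5 ms


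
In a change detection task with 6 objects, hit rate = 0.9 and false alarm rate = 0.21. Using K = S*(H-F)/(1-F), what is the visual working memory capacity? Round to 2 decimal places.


K = S * (H - F) / (1 - F)
H - F = 0.69
1 - F = 0.79
K = 6 * 0.69 / 0.79
= 5.24


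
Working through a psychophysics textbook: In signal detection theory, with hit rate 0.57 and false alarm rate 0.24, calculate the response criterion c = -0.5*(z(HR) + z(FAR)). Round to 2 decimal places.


c = -0.5 * (z(HR) + z(FAR))
z(0.57) = 0.1764
z(0.24) = -0.7063
c = -0.5 * (0.1764 + -0.7063)
= -0.5 * -0.5299
= 0.26


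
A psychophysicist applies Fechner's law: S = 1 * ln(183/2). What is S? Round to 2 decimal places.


S = 1 * ln(183/2)
I/I0 = 91.5
ln(91.5) = 4.5163
S = 1 * 4.5163
= 4.52


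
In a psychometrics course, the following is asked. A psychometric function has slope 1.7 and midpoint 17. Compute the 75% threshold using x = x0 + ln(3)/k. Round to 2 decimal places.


At P = 0.75: 0.75 = 1/(1 + e^(-k*(x-x0)))
Solving: e^(-k*(x-x0)) = 1/3
x = x0 + ln(3)/k
ln(3) = 1.0986
x = 17 + 1.0986/1.7
= 17 + 0.6462
= 17.65


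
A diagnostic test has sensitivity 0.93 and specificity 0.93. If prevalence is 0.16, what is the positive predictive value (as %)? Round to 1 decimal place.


PPV = (sens * prev) / (sens * prev + (1-spec) * (1-prev))
Numerator = 0.93 * 0.16 = 0.1488
P(positive and no disease) = (1 - spec) * (1 - prev) = (1 - 0.93) * (1 - 0.16) = 0.0588
Denominator = 0.1488 + 0.0588 = 0.2076
PPV = 0.1488 / 0.2076 = 0.716763
As percentage = 71.7


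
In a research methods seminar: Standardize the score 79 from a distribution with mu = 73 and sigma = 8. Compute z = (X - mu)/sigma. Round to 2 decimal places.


z = (X - mu) / sigma
= (79 - 73) / 8
= 6 / 8
= 0.75


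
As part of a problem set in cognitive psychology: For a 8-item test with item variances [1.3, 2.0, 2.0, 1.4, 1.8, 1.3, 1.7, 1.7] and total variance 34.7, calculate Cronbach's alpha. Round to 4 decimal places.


alpha = (k/(k-1)) * (1 - sum(s_i^2)/s_total^2)
sum(item variances) = 13.2
k/(k-1) = 8/7 = 1.142857
1 - 13.2/34.7 = 1 - 0.380403 = 0.619597
alpha = 1.142857 * 0.619597
= 0.7081


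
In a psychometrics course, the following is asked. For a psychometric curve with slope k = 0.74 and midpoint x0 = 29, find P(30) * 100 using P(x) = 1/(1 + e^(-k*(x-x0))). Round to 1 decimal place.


P(x) = 1/(1 + e^(-0.74*(30 - 29)))
Exponent = -0.74 * 1 = -0.74
e^(-0.74) = 0.477114
P = 1/(1 + 0.477114) = 0.676996
Percentage = 67.7


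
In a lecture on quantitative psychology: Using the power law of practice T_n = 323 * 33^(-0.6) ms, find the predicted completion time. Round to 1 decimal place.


T_n = 323 * 33^(-0.6)
33^(-0.6) = 0.122713
T_n = 323 * 0.122713
= 39.6 ms


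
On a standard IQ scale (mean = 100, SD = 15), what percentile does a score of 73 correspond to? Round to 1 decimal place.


z = (IQ - mean) / SD
z = (73 - 100) / 15 = -1.8
Percentile = Phi(-1.8) * 100
Phi(-1.8) = 0.03593
= 3.6


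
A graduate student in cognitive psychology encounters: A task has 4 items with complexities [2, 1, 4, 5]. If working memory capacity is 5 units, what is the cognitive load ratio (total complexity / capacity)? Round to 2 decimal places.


Total complexity = 2 + 1 + 4 + 5 = 12
Load = total / capacity = 12 / 5
= 2.40


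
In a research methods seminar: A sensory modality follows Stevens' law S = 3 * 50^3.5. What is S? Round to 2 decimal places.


S = 3 * 50^3.5
50^3.5 = 883883.4765
S = 3 * 883883.4765
= 2651650.43


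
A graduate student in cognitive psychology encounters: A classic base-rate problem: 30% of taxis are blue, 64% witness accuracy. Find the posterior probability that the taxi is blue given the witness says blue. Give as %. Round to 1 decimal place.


P(blue | says blue) = P(says blue | blue)*P(blue) / [P(says blue | blue)*P(blue) + P(says blue | not blue)*P(not blue)]
Numerator = 0.64 * 0.3 = 0.192
False identification = 0.36 * 0.7 = 0.252
P = 0.192 / (0.192 + 0.252)
= 0.192 / 0.444
As percentage = 43.2


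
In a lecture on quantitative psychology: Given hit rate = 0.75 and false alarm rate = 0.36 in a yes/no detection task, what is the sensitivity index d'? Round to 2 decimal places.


d' = z(HR) - z(FAR)
z(0.75) = 0.6745
z(0.36) = -0.3585
d' = 0.6745 - -0.3585
= 1.03


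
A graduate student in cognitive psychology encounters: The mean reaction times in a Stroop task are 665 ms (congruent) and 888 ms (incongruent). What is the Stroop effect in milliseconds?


Stroop effect = RT(incongruent) - RT(congruent)
= 888 - 665
= 223 ms


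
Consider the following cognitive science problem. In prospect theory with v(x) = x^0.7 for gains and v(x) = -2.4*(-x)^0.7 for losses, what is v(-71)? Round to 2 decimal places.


Since x = -71 < 0, use v(x) = -lambda*(-x)^alpha
(-x) = 71
71^0.7 = 19.7643
v(-71) = -2.4 * 19.7643
= -47.43


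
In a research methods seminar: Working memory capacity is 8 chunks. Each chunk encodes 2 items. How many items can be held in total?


Total items = chunks * items_per_chunk
= 8 * 2
= 16


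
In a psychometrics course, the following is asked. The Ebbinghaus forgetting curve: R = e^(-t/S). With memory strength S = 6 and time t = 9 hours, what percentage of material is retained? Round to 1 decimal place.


R = e^(-t/S)
-t/S = -9/6 = -1.5
R = e^(-1.5) = 0.22313
Percentage = 0.22313 * 100
= 22.3


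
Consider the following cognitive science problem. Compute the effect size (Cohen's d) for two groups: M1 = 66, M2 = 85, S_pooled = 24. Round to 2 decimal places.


Cohen's d = (M1 - M2) / S_pooled
= (66 - 85) / 24
= -19 / 24
= -0.79


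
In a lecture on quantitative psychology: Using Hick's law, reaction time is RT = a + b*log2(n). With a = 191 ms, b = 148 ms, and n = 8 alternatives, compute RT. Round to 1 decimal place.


RT = 191 + 148 * log2(8)
log2(8) = 3.0
RT = 191 + 148 * 3.0
= 191 + 444.0
= 635.0 ms


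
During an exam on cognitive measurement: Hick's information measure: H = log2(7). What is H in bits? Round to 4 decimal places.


H = log2(n)
H = log2(7)
= 2.8074


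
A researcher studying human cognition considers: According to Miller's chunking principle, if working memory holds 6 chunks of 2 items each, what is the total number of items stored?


Total items = chunks * items_per_chunk
= 6 * 2
= 12


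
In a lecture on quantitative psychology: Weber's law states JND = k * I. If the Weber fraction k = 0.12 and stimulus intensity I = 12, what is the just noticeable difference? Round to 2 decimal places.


JND = k * I
JND = 0.12 * 12
= 1.44


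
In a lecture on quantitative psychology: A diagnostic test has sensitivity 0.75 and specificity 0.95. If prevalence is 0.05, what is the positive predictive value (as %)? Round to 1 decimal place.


PPV = (sens * prev) / (sens * prev + (1-spec) * (1-prev))
Numerator = 0.75 * 0.05 = 0.0375
P(positive and no disease) = (1 - spec) * (1 - prev) = (1 - 0.95) * (1 - 0.05) = 0.0475
Denominator = 0.0375 + 0.0475 = 0.085
PPV = 0.0375 / 0.085 = 0.441176
As percentage = 44.1


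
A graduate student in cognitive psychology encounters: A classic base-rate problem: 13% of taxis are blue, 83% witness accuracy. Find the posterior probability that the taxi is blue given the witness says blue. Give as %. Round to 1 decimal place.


P(blue | says blue) = P(says blue | blue)*P(blue) / [P(says blue | blue)*P(blue) + P(says blue | not blue)*P(not blue)]
Numerator = 0.83 * 0.13 = 0.1079
False identification = 0.17 * 0.87 = 0.1479
P = 0.1079 / (0.1079 + 0.1479)
= 0.1079 / 0.2558
As percentage = 42.2


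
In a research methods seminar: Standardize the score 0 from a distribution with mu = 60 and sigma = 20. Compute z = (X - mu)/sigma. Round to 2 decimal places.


z = (X - mu) / sigma
= (0 - 60) / 20
= -60 / 20
= -3.00


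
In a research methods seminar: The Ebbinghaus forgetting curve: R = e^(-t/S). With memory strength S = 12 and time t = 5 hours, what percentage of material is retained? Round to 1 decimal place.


R = e^(-t/S)
-t/S = -5/12 = -0.416667
R = e^(-0.416667) = 0.65924
Percentage = 0.65924 * 100
= 65.9


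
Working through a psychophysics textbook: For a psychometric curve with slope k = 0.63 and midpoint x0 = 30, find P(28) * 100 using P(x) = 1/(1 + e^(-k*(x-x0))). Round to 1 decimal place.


P(x) = 1/(1 + e^(-0.63*(28 - 30)))
Exponent = -0.63 * -2 = 1.26
e^(1.26) = 3.525421
P = 1/(1 + 3.525421) = 0.220974
Percentage = 22.1


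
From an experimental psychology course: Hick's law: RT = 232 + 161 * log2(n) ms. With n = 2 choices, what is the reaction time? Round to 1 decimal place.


RT = 232 + 161 * log2(2)
log2(2) = 1.0
RT = 232 + 161 * 1.0
= 232 + 161.0
= 393.0 ms


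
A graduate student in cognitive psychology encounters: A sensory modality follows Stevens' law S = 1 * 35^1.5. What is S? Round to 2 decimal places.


S = 1 * 35^1.5
35^1.5 = 207.0628
S = 1 * 207.0628
= 207.06


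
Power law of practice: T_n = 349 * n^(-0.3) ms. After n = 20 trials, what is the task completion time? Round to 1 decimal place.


T_n = 349 * 20^(-0.3)
20^(-0.3) = 0.407091
T_n = 349 * 0.407091
= 142.1 ms


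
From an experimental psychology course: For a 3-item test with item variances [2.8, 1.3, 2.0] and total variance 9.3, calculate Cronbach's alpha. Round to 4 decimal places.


alpha = (k/(k-1)) * (1 - sum(s_i^2)/s_total^2)
sum(item variances) = 6.1
k/(k-1) = 3/2 = 1.5
1 - 6.1/9.3 = 1 - 0.655914 = 0.344086
alpha = 1.5 * 0.344086
= 0.5161


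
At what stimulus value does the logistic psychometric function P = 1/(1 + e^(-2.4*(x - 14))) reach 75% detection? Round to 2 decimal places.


At P = 0.75: 0.75 = 1/(1 + e^(-k*(x-x0)))
Solving: e^(-k*(x-x0)) = 1/3
x = x0 + ln(3)/k
ln(3) = 1.0986
x = 14 + 1.0986/2.4
= 14 + 0.4578
= 14.46


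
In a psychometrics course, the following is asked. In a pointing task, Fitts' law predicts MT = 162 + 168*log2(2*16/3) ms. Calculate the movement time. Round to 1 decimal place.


MT = 162 + 168 * log2(2*16/3)
2D/W = 10.666667
log2(10.666667) = 3.415
MT = 162 + 168 * 3.415
= 735.7 ms


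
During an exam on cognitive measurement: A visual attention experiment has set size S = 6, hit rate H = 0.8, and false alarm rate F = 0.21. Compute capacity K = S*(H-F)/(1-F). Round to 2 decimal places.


K = S * (H - F) / (1 - F)
H - F = 0.59
1 - F = 0.79
K = 6 * 0.59 / 0.79
= 4.48


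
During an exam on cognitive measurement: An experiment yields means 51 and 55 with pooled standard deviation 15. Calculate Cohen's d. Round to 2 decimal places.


Cohen's d = (M1 - M2) / S_pooled
= (51 - 55) / 15
= -4 / 15
= -0.27


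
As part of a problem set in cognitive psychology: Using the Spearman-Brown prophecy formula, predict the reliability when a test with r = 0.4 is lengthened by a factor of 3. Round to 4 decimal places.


r_new = n*r / (1 + (n-1)*r)
Numerator = 3 * 0.4 = 1.2
Denominator = 1 + 2 * 0.4 = 1.8
r_new = 1.2 / 1.8
= 0.6667


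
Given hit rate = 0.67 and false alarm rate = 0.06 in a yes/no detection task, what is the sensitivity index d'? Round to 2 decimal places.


d' = z(HR) - z(FAR)
z(0.67) = 0.4399
z(0.06) = -1.5548
d' = 0.4399 - -1.5548
= 1.99


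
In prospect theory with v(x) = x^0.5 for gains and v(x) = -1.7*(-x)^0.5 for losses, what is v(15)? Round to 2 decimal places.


Since x = 15 >= 0, use v(x) = x^0.5
15^0.5 = 3.873
v(15) = 3.87


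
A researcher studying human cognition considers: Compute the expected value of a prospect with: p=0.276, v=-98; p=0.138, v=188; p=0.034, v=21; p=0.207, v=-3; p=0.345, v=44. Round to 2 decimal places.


EU = sum(p_i * v_i)
0.276 * -98 = -27.048
0.138 * 188 = 25.944
0.034 * 21 = 0.714
0.207 * -3 = -0.621
0.345 * 44 = 15.18
EU = -27.048 + 25.944 + 0.714 + -0.621 + 15.18
= 14.17


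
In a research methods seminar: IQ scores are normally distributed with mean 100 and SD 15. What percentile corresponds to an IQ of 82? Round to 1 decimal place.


z = (IQ - mean) / SD
z = (82 - 100) / 15 = -1.2
Percentile = Phi(-1.2) * 100
Phi(-1.2) = 0.11507
= 11.5


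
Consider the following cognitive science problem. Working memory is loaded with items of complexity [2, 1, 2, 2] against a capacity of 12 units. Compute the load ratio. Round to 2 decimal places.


Total complexity = 2 + 1 + 2 + 2 = 7
Load = total / capacity = 7 / 12
= 0.58


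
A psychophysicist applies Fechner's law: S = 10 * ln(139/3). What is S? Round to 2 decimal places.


S = 10 * ln(139/3)
I/I0 = 46.333333
ln(46.333333) = 3.8359
S = 10 * 3.8359
= 38.36


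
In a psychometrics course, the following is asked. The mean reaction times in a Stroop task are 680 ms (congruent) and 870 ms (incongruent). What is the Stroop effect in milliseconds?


Stroop effect = RT(incongruent) - RT(congruent)
= 870 - 680
= 190 ms


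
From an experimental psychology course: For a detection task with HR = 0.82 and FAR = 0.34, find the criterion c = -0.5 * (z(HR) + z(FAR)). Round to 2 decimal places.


c = -0.5 * (z(HR) + z(FAR))
z(0.82) = 0.9154
z(0.34) = -0.4125
c = -0.5 * (0.9154 + -0.4125)
= -0.5 * 0.5029
= -0.25


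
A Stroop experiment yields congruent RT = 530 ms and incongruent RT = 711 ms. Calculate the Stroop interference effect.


Stroop effect = RT(incongruent) - RT(congruent)
= 711 - 530
= 181 ms


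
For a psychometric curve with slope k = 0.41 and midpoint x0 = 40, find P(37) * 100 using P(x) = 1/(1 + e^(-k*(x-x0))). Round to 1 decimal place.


P(x) = 1/(1 + e^(-0.41*(37 - 40)))
Exponent = -0.41 * -3 = 1.23
e^(1.23) = 3.42123
P = 1/(1 + 3.42123) = 0.226181
Percentage = 22.6


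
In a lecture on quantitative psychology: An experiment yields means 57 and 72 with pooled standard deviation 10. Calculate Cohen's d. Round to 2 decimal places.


Cohen's d = (M1 - M2) / S_pooled
= (57 - 72) / 10
= -15 / 10
= -1.50


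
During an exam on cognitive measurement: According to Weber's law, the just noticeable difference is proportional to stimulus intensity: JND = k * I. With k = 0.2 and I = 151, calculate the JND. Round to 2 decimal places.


JND = k * I
JND = 0.2 * 151
= 30.20


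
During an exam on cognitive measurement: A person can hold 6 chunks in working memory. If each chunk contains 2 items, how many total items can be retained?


Total items = chunks * items_per_chunk
= 6 * 2
= 12


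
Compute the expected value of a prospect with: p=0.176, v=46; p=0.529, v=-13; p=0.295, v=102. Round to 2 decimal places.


EU = sum(p_i * v_i)
0.176 * 46 = 8.096
0.529 * -13 = -6.877
0.295 * 102 = 30.09
EU = 8.096 + -6.877 + 30.09
= 31.31


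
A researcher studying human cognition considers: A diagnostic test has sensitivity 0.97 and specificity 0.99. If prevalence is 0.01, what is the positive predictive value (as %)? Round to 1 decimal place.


PPV = (sens * prev) / (sens * prev + (1-spec) * (1-prev))
Numerator = 0.97 * 0.01 = 0.0097
P(positive and no disease) = (1 - spec) * (1 - prev) = (1 - 0.99) * (1 - 0.01) = 0.0099
Denominator = 0.0097 + 0.0099 = 0.0196
PPV = 0.0097 / 0.0196 = 0.494898
As percentage = 49.5


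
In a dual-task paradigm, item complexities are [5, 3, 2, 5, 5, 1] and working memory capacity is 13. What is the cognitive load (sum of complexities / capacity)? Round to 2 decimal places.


Total complexity = 5 + 3 + 2 + 5 + 5 + 1 = 21
Load = total / capacity = 21 / 13
= 1.62


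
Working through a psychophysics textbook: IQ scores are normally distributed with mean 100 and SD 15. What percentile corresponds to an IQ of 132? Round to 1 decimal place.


z = (IQ - mean) / SD
z = (132 - 100) / 15 = 2.1333
Percentile = Phi(2.1333) * 100
Phi(2.1333) = 0.98355
= 98.4


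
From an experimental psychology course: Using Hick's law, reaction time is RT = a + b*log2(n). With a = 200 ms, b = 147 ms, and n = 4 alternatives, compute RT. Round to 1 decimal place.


RT = 200 + 147 * log2(4)
log2(4) = 2.0
RT = 200 + 147 * 2.0
= 200 + 294.0
= 494.0 ms


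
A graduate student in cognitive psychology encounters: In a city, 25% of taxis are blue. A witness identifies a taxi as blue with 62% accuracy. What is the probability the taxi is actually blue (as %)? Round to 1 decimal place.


P(blue | says blue) = P(says blue | blue)*P(blue) / [P(says blue | blue)*P(blue) + P(says blue | not blue)*P(not blue)]
Numerator = 0.62 * 0.25 = 0.155
False identification = 0.38 * 0.75 = 0.285
P = 0.155 / (0.155 + 0.285)
= 0.155 / 0.44
As percentage = 35.2


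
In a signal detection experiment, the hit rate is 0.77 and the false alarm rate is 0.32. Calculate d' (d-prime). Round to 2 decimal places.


d' = z(HR) - z(FAR)
z(0.77) = 0.7388
z(0.32) = -0.4677
d' = 0.7388 - -0.4677
= 1.21


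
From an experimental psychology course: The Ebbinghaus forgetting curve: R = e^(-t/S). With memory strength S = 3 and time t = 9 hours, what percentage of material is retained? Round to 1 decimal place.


R = e^(-t/S)
-t/S = -9/3 = -3.0
R = e^(-3.0) = 0.049787
Percentage = 0.049787 * 100
= 5.0


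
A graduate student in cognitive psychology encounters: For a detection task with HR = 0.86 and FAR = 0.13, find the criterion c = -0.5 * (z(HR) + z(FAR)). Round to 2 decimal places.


c = -0.5 * (z(HR) + z(FAR))
z(0.86) = 1.0803
z(0.13) = -1.1264
c = -0.5 * (1.0803 + -1.1264)
= -0.5 * -0.0461
= 0.02


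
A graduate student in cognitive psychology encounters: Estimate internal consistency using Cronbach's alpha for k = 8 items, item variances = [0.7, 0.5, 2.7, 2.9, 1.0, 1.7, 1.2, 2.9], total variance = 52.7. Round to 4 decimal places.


alpha = (k/(k-1)) * (1 - sum(s_i^2)/s_total^2)
sum(item variances) = 13.6
k/(k-1) = 8/7 = 1.142857
1 - 13.6/52.7 = 1 - 0.258065 = 0.741935
alpha = 1.142857 * 0.741935
= 0.8479


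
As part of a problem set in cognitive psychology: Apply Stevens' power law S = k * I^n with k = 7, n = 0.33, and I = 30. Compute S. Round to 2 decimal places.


S = 7 * 30^0.33
30^0.33 = 3.0722
S = 7 * 3.0722
= 21.51


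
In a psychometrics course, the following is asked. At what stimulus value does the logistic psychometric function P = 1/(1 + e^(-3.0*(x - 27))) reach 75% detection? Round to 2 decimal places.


At P = 0.75: 0.75 = 1/(1 + e^(-k*(x-x0)))
Solving: e^(-k*(x-x0)) = 1/3
x = x0 + ln(3)/k
ln(3) = 1.0986
x = 27 + 1.0986/3.0
= 27 + 0.3662
= 27.37


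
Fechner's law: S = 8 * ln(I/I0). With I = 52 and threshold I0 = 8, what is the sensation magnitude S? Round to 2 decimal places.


S = 8 * ln(52/8)
I/I0 = 6.5
ln(6.5) = 1.8718
S = 8 * 1.8718
= 14.97


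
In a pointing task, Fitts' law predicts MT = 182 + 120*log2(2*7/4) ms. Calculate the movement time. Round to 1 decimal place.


MT = 182 + 120 * log2(2*7/4)
2D/W = 3.5
log2(3.5) = 1.8074
MT = 182 + 120 * 1.8074
= 398.9 ms


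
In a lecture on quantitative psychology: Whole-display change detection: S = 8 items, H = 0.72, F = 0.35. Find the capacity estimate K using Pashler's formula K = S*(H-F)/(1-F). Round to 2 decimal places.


K = S * (H - F) / (1 - F)
H - F = 0.37
1 - F = 0.65
K = 8 * 0.37 / 0.65
= 4.55


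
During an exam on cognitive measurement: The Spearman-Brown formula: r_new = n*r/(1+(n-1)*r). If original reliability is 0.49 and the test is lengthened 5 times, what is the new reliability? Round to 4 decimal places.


r_new = n*r / (1 + (n-1)*r)
Numerator = 5 * 0.49 = 2.45
Denominator = 1 + 4 * 0.49 = 2.96
r_new = 2.45 / 2.96
= 0.8277


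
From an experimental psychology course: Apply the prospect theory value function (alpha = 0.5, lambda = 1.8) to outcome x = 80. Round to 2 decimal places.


Since x = 80 >= 0, use v(x) = x^0.5
80^0.5 = 8.9443
v(80) = 8.94


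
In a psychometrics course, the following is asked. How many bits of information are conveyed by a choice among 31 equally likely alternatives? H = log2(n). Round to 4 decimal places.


H = log2(n)
H = log2(31)
= 4.9542


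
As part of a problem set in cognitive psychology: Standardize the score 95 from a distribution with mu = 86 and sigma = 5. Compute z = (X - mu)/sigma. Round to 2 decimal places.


z = (X - mu) / sigma
= (95 - 86) / 5
= 9 / 5
= 1.80


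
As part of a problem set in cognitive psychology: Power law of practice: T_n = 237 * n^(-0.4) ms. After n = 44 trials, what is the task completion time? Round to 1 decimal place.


T_n = 237 * 44^(-0.4)
44^(-0.4) = 0.220099
T_n = 237 * 0.220099
= 52.2 ms


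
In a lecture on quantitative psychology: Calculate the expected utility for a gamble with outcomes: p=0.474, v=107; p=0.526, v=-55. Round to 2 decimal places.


EU = sum(p_i * v_i)
0.474 * 107 = 50.718
0.526 * -55 = -28.93
EU = 50.718 + -28.93
= 21.79


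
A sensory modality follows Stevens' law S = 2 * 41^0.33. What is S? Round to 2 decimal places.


S = 2 * 41^0.33
41^0.33 = 3.4058
S = 2 * 3.4058
= 6.81


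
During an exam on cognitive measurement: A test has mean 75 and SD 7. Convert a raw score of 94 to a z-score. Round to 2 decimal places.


z = (X - mu) / sigma
= (94 - 75) / 7
= 19 / 7
= 2.71
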